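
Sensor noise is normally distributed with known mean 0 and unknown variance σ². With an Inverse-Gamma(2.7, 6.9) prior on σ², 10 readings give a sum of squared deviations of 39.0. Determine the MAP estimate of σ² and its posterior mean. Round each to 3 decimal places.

Posterior: Inverse-Gamma(shape = 2.7+10/2 = 7.7, scale = 6.9+39.0/2 = 26.4).
Mode = β/(α+1) = 26.4/8.7 = 3.034.
Mean = β/(α−1) = 26.4/6.7 = 3.940.

MAP estimate = 3.034, posterior mean = 3.940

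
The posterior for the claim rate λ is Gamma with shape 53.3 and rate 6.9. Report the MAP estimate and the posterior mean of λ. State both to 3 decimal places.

Mode = (α−1)/β = 52.3/6.9 = 7.580.
Mean = α/β = 53.3/6.9 = 7.725.

MAP = 7.580; posterior mean = 7.725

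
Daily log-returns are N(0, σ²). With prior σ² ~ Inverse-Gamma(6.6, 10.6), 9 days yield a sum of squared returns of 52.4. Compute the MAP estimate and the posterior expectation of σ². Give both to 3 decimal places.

MAP estimate = 3.041, posterior expectation = 3.644

Posterior: Inverse-Gamma(shape = 6.6+9/2 = 11.1, scale = 10.6+52.4/2 = 36.8).
Mode = β/(α+1) = 36.8/12.1 = 3.041.
Mean = β/(α−1) = 36.8/10.1 = 3.644.
Mean > mode: the posterior has a right tail.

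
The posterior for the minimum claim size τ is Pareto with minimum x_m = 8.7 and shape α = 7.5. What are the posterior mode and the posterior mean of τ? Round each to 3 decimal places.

The Pareto density is strictly decreasing on [x_m, ∞), so the mode is x_m = 8.700.
Mean = α·x_m/(α−1) = 7.5·8.7/6.5 = 10.038.
The posterior is right-skewed, so the mean exceeds the mode.

MAP: 8.700. Posterior mean: 10.038.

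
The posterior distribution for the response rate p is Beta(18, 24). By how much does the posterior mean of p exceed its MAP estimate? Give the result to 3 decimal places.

0.004

Mode = (18−1)/(18+24−2) = 17/40 = 0.425.
Mean = 18/(18+24) = 18/42 = 0.429.
Difference = 0.429 − 0.425 = 0.004.
The posterior is right-skewed, so the mean exceeds the mode.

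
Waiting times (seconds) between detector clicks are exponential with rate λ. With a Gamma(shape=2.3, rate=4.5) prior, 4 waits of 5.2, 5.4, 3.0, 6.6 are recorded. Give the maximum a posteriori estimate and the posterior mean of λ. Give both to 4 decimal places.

Σ times = 20.2. Posterior: Gamma(shape = 2.3+4 = 6.3, rate = 4.5+20.2 = 24.7).
Mode = (α−1)/β = 5.3/24.7 = 0.2146.
Mean = α/β = 6.3/24.7 = 0.2551.
Right-skewed posterior ⇒ mode < mean.

MAP = 0.2146, posterior mean = 0.2551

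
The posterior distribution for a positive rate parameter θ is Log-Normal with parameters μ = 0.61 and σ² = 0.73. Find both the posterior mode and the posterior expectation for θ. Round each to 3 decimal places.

Mode = exp(μ − σ²) = exp(-0.12) = 0.887.
Mean = exp(μ + σ²/2) = exp(0.975) = 2.651.
Right-skewed posterior ⇒ mode < mean.

posterior mode = 0.887, posterior expectation = 2.651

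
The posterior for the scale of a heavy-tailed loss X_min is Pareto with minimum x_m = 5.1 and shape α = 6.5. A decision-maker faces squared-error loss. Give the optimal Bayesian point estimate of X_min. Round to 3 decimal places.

The Pareto density is strictly decreasing on [x_m, ∞), so the mode is x_m = 5.100.
Mean = α·x_m/(α−1) = 6.5·5.1/5.5 = 6.027.
Squared-error loss ⇒ the optimal estimator is the posterior mean.

6.027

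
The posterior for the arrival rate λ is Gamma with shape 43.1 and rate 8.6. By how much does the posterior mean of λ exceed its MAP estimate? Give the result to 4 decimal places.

0.1163

Mode = (α−1)/β = 42.1/8.6 = 4.8953.
Mean = α/β = 43.1/8.6 = 5.0116.
Difference = 5.0116 − 4.8953 = 0.1163.
Right-skewed posterior ⇒ mode < mean.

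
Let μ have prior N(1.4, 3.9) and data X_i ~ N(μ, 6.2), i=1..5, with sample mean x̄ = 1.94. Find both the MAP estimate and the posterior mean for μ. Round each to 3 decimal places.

μ_MAP = 1.810, E[μ|data] = 1.810

Posterior for μ is Normal. Precision-weighted mean: (1/3.9·1.4 + 5/6.2·1.94) / (1/3.9 + 5/6.2) = 1.810.
A Normal posterior is symmetric, so mode = mean.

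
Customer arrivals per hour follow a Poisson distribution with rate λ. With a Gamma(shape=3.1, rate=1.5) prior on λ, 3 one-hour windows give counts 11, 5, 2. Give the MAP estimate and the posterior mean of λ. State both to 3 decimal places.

MAP: 4.467. Posterior mean: 4.689.

Σ counts = 18. Posterior: Gamma(shape = 3.1+18 = 21.1, rate = 1.5+3 = 4.5).
Mode = (α−1)/β = 20.1/4.5 = 4.467.
Mean = α/β = 21.1/4.5 = 4.689.
Right-skewed posterior ⇒ mode < mean.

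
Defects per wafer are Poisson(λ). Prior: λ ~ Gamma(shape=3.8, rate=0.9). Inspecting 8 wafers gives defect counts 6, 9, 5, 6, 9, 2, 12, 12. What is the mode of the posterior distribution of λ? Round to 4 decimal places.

7.1685

Σ counts = 61. Posterior: Gamma(shape = 3.8+61 = 64.8, rate = 0.9+8 = 8.9).
Mode = (α−1)/β = 63.8/8.9 = 7.1685.
Mean = α/β = 64.8/8.9 = 7.2809.
This is the posterior mode — the MAP estimate.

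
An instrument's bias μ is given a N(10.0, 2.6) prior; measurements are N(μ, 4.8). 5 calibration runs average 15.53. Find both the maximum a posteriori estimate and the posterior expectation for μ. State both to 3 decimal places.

Posterior for μ is Normal. Precision-weighted mean: (1/2.6·10.0 + 5/4.8·15.53) / (1/2.6 + 5/4.8) = 14.039.
A Normal posterior is symmetric, so mode = mean.

MAP = 14.039; posterior mean = 14.039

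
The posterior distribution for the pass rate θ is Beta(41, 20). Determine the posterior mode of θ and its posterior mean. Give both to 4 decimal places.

Mode = (41−1)/(41+20−2) = 40/59 = 0.6780.
Mean = 41/(41+20) = 41/61 = 0.6721.

MAP = 0.6780, posterior mean = 0.6721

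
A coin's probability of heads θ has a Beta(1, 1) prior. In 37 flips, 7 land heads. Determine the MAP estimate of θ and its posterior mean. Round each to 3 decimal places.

MAP: 0.189. Posterior mean: 0.205.

Posterior: Beta(1+7, 1+30) = Beta(8, 31).
Mode = (8−1)/(8+31−2) = 7/37 = 0.189.
With a flat prior the MAP equals the MLE, 7/37.
Mean = 8/(8+31) = 8/39 = 0.205.
Mean > mode: the posterior has a right tail.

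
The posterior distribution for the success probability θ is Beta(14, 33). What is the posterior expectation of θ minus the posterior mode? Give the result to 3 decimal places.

Mode = (14−1)/(14+33−2) = 13/45 = 0.289.
Mean = 14/(14+33) = 14/47 = 0.298.
Difference = 0.298 − 0.289 = 0.009.
Right-skewed posterior ⇒ mode < mean.

0.009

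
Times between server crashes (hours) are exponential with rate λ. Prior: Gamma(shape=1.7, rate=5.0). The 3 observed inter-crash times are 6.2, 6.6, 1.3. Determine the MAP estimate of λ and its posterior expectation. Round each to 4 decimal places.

λ_MAP = 0.1937, E[λ|data] = 0.2461

Σ times = 14.1. Posterior: Gamma(shape = 1.7+3 = 4.7, rate = 5.0+14.1 = 19.1).
Mode = (α−1)/β = 3.7/19.1 = 0.1937.
Mean = α/β = 4.7/19.1 = 0.2461.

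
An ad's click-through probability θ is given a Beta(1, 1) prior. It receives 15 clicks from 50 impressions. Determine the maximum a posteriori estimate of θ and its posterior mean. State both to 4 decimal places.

MAP = 0.3000, posterior mean = 0.3077

Posterior: Beta(1+15, 1+35) = Beta(16, 36).
Mode = (16−1)/(16+36−2) = 15/50 = 0.3000.
With a flat prior the MAP equals the MLE, 15/50.
Mean = 16/(16+36) = 16/52 = 0.3077.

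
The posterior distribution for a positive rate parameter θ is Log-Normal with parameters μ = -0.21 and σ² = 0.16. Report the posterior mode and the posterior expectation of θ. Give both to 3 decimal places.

Mode = exp(μ − σ²) = exp(-0.37) = 0.691.
Mean = exp(μ + σ²/2) = exp(-0.130) = 0.878.
The mean is pulled above the mode by the posterior's right skew.

posterior mode = 0.691, posterior expectation = 0.878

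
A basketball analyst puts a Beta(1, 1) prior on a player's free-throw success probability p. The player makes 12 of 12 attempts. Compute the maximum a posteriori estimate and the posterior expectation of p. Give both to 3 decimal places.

Posterior: Beta(1+12, 1+0) = Beta(13, 1).
Since β = 1 ≤ 1 and α > 1, the Beta density is monotone increasing on [0,1]; the mode is at 1.
Mean = 13/(13+1) = 0.929.
Left-skewed posterior ⇒ mean < mode.

maximum a posteriori estimate = 1.000, posterior expectation = 0.929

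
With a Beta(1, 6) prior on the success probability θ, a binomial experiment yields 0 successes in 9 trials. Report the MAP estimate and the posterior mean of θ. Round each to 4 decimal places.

Posterior: Beta(1+0, 6+9) = Beta(1, 15).
Since α = 1 ≤ 1 and β > 1, the Beta density is monotone decreasing on [0,1]; the mode is at 0.
Mean = 1/(1+15) = 0.0625.

MAP = 0.0000; posterior mean = 0.0625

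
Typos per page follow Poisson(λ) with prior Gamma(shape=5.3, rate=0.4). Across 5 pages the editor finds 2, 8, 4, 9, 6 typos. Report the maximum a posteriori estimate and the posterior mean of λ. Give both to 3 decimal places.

Σ counts = 29. Posterior: Gamma(shape = 5.3+29 = 34.3, rate = 0.4+5 = 5.4).
Mode = (α−1)/β = 33.3/5.4 = 6.167.
Mean = α/β = 34.3/5.4 = 6.352.

maximum a posteriori estimate = 6.167, posterior mean = 6.352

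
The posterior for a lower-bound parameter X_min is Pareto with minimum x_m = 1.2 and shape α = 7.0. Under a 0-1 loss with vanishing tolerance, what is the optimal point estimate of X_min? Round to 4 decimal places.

1.2000

The Pareto density is strictly decreasing on [x_m, ∞), so the mode is x_m = 1.2000.
Mean = α·x_m/(α−1) = 7.0·1.2/6.0 = 1.4000.
This is the posterior mode — the MAP estimate.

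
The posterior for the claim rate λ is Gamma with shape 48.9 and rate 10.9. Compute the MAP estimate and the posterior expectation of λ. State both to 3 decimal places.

Mode = (α−1)/β = 47.9/10.9 = 4.394.
Mean = α/β = 48.9/10.9 = 4.486.

λ_MAP = 4.394, E[λ|data] = 4.486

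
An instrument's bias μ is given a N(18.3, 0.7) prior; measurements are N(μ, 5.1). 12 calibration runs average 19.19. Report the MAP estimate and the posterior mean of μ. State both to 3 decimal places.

μ_MAP = 18.854, E[μ|data] = 18.854

Posterior for μ is Normal. Precision-weighted mean: (1/0.7·18.3 + 12/5.1·19.19) / (1/0.7 + 12/5.1) = 18.854.
A Normal posterior is symmetric, so mode = mean.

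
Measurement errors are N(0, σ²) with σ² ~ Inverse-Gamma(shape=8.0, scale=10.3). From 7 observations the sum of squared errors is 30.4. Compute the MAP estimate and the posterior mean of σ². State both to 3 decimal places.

Posterior: Inverse-Gamma(shape = 8.0+7/2 = 11.5, scale = 10.3+30.4/2 = 25.5).
Mode = β/(α+1) = 25.5/12.5 = 2.040.
Mean = β/(α−1) = 25.5/10.5 = 2.429.

σ²_MAP = 2.040, E[σ²|data] = 2.429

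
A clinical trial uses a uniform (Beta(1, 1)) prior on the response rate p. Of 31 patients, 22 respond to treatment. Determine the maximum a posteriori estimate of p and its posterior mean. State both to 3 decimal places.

MAP = 0.710; posterior mean = 0.697

Posterior: Beta(1+22, 1+9) = Beta(23, 10).
Mode = (23−1)/(23+10−2) = 22/31 = 0.710.
Mean = 23/(23+10) = 23/33 = 0.697.
The mean is pulled below the mode by the posterior's left skew.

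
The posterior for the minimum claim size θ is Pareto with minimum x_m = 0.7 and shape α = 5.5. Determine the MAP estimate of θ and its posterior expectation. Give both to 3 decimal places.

The Pareto density is strictly decreasing on [x_m, ∞), so the mode is x_m = 0.700.
Mean = α·x_m/(α−1) = 5.5·0.7/4.5 = 0.856.

MAP: 0.700. Posterior mean: 0.856.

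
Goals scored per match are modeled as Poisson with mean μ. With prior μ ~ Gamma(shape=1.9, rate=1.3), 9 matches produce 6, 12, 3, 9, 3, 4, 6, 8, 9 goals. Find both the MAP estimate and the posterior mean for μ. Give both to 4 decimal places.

Σ counts = 60. Posterior: Gamma(shape = 1.9+60 = 61.9, rate = 1.3+9 = 10.3).
Mode = (α−1)/β = 60.9/10.3 = 5.9126.
Mean = α/β = 61.9/10.3 = 6.0097.

MAP: 5.9126. Posterior mean: 6.0097.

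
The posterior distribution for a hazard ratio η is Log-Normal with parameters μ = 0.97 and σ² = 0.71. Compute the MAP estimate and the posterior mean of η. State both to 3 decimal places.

Mode = exp(μ − σ²) = exp(0.26) = 1.297.
Mean = exp(μ + σ²/2) = exp(1.325) = 3.762.

MAP = 1.297; posterior mean = 3.762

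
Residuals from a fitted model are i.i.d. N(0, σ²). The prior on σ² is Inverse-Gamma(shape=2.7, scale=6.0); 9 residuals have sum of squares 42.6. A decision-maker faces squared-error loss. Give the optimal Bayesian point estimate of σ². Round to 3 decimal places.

4.403

Posterior: Inverse-Gamma(shape = 2.7+9/2 = 7.2, scale = 6.0+42.6/2 = 27.3).
Mode = β/(α+1) = 27.3/8.2 = 3.329.
Mean = β/(α−1) = 27.3/6.2 = 4.403.
Squared-error loss ⇒ the optimal estimator is the posterior mean.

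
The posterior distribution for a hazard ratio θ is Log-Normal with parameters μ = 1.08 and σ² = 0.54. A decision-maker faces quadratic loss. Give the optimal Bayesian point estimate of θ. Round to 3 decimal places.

Mode = exp(μ − σ²) = exp(0.54) = 1.716.
Mean = exp(μ + σ²/2) = exp(1.350) = 3.857.
Quadratic loss ⇒ the optimal estimator is the posterior mean.

3.857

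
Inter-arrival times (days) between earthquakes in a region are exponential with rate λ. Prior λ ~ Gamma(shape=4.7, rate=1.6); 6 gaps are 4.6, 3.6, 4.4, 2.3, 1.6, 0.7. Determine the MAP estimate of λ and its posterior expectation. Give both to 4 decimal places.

MAP = 0.5160; posterior mean = 0.5691

Σ times = 17.2. Posterior: Gamma(shape = 4.7+6 = 10.7, rate = 1.6+17.2 = 18.8).
Mode = (α−1)/β = 9.7/18.8 = 0.5160.
Mean = α/β = 10.7/18.8 = 0.5691.
The posterior is right-skewed, so the mean exceeds the mode.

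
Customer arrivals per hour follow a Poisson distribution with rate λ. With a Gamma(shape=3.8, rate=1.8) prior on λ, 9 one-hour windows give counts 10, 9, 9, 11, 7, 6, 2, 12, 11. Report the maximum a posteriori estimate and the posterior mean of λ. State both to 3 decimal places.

Σ counts = 77. Posterior: Gamma(shape = 3.8+77 = 80.8, rate = 1.8+9 = 10.8).
Mode = (α−1)/β = 79.8/10.8 = 7.389.
Mean = α/β = 80.8/10.8 = 7.481.
The mean is pulled above the mode by the posterior's right skew.

λ_MAP = 7.389, E[λ|data] = 7.481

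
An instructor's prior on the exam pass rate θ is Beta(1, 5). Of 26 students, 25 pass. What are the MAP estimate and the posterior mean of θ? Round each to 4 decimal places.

Posterior: Beta(1+25, 5+1) = Beta(26, 6).
Mode = (26−1)/(26+6−2) = 25/30 = 0.8333.
Mean = 26/(26+6) = 26/32 = 0.8125.

MAP = 0.8333, posterior mean = 0.8125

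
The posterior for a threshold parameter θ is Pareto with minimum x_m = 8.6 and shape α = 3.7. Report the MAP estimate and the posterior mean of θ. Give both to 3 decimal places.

The Pareto density is strictly decreasing on [x_m, ∞), so the mode is x_m = 8.600.
Mean = α·x_m/(α−1) = 3.7·8.6/2.7 = 11.785.

MAP estimate = 8.600, posterior mean = 11.785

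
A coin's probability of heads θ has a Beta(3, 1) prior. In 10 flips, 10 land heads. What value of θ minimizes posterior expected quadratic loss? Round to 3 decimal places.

Posterior: Beta(3+10, 1+0) = Beta(13, 1).
Since β = 1 ≤ 1 and α > 1, the Beta density is monotone increasing on [0,1]; the mode is at 1.
Mean = 13/(13+1) = 0.929.
Quadratic loss ⇒ the optimal estimator is the posterior mean.

0.929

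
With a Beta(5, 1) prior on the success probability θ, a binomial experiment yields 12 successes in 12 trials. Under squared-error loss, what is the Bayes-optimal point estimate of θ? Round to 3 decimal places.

Posterior: Beta(5+12, 1+0) = Beta(17, 1).
Since β = 1 ≤ 1 and α > 1, the Beta density is monotone increasing on [0,1]; the mode is at 1.
Mean = 17/(17+1) = 0.944.
Squared-error loss ⇒ the optimal estimator is the posterior mean.

0.944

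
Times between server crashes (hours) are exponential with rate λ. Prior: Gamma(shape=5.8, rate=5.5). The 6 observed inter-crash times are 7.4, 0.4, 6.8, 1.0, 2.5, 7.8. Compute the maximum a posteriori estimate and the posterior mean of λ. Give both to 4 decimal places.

Σ times = 25.9. Posterior: Gamma(shape = 5.8+6 = 11.8, rate = 5.5+25.9 = 31.4).
Mode = (α−1)/β = 10.8/31.4 = 0.3439.
Mean = α/β = 11.8/31.4 = 0.3758.
The posterior is right-skewed, so the mean exceeds the mode.

MAP: 0.3439. Posterior mean: 0.3758.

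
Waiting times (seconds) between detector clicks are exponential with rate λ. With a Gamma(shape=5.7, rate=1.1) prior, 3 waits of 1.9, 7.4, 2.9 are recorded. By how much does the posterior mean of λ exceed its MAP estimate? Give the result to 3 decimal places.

Σ times = 12.2. Posterior: Gamma(shape = 5.7+3 = 8.7, rate = 1.1+12.2 = 13.3).
Mode = (α−1)/β = 7.7/13.3 = 0.579.
Mean = α/β = 8.7/13.3 = 0.654.
Difference = 0.654 − 0.579 = 0.075.
The posterior is right-skewed, so the mean exceeds the mode.

0.075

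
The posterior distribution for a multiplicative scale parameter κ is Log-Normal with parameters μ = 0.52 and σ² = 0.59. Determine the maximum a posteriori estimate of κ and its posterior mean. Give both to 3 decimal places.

κ_MAP = 0.932, E[κ|data] = 2.259

Mode = exp(μ − σ²) = exp(-0.07) = 0.932.
Mean = exp(μ + σ²/2) = exp(0.815) = 2.259.
Right-skewed posterior ⇒ mode < mean.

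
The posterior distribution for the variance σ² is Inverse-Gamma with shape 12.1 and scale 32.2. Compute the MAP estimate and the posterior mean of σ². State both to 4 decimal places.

Mode = β/(α+1) = 32.2/13.1 = 2.4580.
Mean = β/(α−1) = 32.2/11.1 = 2.9009.
The mean is pulled above the mode by the posterior's right skew.

MAP = 2.4580; posterior mean = 2.9009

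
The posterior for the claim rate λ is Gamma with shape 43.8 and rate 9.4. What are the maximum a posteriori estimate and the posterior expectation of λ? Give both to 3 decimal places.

maximum a posteriori estimate = 4.553, posterior expectation = 4.660

Mode = (α−1)/β = 42.8/9.4 = 4.553.
Mean = α/β = 43.8/9.4 = 4.660.
The posterior is right-skewed, so the mean exceeds the mode.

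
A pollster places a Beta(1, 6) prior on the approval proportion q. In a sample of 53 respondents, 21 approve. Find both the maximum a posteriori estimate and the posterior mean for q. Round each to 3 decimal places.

Posterior: Beta(1+21, 6+32) = Beta(22, 38).
Mode = (22−1)/(22+38−2) = 21/58 = 0.362.
Mean = 22/(22+38) = 22/60 = 0.367.

MAP = 0.362; posterior mean = 0.367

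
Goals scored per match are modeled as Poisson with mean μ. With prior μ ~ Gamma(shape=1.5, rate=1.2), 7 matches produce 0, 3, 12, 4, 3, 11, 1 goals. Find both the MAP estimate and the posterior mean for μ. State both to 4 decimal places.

MAP estimate = 4.2073, posterior mean = 4.3293

Σ counts = 34. Posterior: Gamma(shape = 1.5+34 = 35.5, rate = 1.2+7 = 8.2).
Mode = (α−1)/β = 34.5/8.2 = 4.2073.
Mean = α/β = 35.5/8.2 = 4.3293.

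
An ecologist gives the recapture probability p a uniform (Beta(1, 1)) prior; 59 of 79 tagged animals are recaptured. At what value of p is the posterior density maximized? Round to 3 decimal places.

0.747

Posterior: Beta(1+59, 1+20) = Beta(60, 21).
Mode = (60−1)/(60+21−2) = 59/79 = 0.747.
With a flat prior the MAP equals the MLE, 59/79.
Mean = 60/(60+21) = 60/81 = 0.741.
This is the posterior mode — the MAP estimate.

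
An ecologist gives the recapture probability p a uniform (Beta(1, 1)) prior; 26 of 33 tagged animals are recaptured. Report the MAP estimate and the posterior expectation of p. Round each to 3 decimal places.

Posterior: Beta(1+26, 1+7) = Beta(27, 8).
Mode = (27−1)/(27+8−2) = 26/33 = 0.788.
With a flat prior the MAP equals the MLE, 26/33.
Mean = 27/(27+8) = 27/35 = 0.771.

MAP = 0.788; posterior mean = 0.771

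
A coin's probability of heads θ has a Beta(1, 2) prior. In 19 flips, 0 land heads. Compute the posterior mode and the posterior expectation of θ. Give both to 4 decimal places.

MAP = 0.0000; posterior mean = 0.0455

Posterior: Beta(1+0, 2+19) = Beta(1, 21).
Since α = 1 ≤ 1 and β > 1, the Beta density is monotone decreasing on [0,1]; the mode is at 0.
Mean = 1/(1+21) = 0.0455.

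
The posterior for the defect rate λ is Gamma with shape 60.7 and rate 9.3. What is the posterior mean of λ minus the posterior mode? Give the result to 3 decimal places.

0.108

Mode = (α−1)/β = 59.7/9.3 = 6.419.
Mean = α/β = 60.7/9.3 = 6.527.
Difference = 6.527 − 6.419 = 0.108.
Right-skewed posterior ⇒ mode < mean.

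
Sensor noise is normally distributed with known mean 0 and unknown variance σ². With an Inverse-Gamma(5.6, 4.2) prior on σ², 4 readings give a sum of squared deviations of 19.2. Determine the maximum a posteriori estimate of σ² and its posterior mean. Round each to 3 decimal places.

Posterior: Inverse-Gamma(shape = 5.6+4/2 = 7.6, scale = 4.2+19.2/2 = 13.8).
Mode = β/(α+1) = 13.8/8.6 = 1.605.
Mean = β/(α−1) = 13.8/6.6 = 2.091.

MAP = 1.605, posterior mean = 2.091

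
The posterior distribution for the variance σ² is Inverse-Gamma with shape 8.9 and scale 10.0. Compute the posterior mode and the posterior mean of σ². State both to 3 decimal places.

σ²_MAP = 1.010, E[σ²|data] = 1.266

Mode = β/(α+1) = 10.0/9.9 = 1.010.
Mean = β/(α−1) = 10.0/7.9 = 1.266.
Right-skewed posterior ⇒ mode < mean.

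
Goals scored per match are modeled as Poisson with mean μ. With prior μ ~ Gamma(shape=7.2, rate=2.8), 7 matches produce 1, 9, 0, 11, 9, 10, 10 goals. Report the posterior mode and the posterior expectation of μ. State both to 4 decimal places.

MAP = 5.7347, posterior mean = 5.8367

Σ counts = 50. Posterior: Gamma(shape = 7.2+50 = 57.2, rate = 2.8+7 = 9.8).
Mode = (α−1)/β = 56.2/9.8 = 5.7347.
Mean = α/β = 57.2/9.8 = 5.8367.
Mean > mode: the posterior has a right tail.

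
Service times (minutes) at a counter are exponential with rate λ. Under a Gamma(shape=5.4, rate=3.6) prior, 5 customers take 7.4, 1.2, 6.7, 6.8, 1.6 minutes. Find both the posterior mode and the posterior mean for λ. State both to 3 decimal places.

Σ times = 23.7. Posterior: Gamma(shape = 5.4+5 = 10.4, rate = 3.6+23.7 = 27.3).
Mode = (α−1)/β = 9.4/27.3 = 0.344.
Mean = α/β = 10.4/27.3 = 0.381.
The posterior is right-skewed, so the mean exceeds the mode.

λ_MAP = 0.344, E[λ|data] = 0.381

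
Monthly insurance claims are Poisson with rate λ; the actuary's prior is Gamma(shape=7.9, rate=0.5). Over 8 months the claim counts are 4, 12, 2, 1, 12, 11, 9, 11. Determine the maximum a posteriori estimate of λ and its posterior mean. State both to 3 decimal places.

λ_MAP = 8.106, E[λ|data] = 8.224

Σ counts = 62. Posterior: Gamma(shape = 7.9+62 = 69.9, rate = 0.5+8 = 8.5).
Mode = (α−1)/β = 68.9/8.5 = 8.106.
Mean = α/β = 69.9/8.5 = 8.224.
The posterior is right-skewed, so the mean exceeds the mode.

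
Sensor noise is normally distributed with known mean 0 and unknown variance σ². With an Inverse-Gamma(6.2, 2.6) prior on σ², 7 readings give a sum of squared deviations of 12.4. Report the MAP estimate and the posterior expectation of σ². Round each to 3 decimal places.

Posterior: Inverse-Gamma(shape = 6.2+7/2 = 9.7, scale = 2.6+12.4/2 = 8.8).
Mode = β/(α+1) = 8.8/10.7 = 0.822.
Mean = β/(α−1) = 8.8/8.7 = 1.011.
Right-skewed posterior ⇒ mode < mean.

MAP estimate = 0.822, posterior expectation = 1.011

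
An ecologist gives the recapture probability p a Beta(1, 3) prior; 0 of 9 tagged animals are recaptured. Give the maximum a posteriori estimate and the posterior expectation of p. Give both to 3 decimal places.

Posterior: Beta(1+0, 3+9) = Beta(1, 12).
Since α = 1 ≤ 1 and β > 1, the Beta density is monotone decreasing on [0,1]; the mode is at 0.
Mean = 1/(1+12) = 0.077.

p_MAP = 0.000, E[p|data] = 0.077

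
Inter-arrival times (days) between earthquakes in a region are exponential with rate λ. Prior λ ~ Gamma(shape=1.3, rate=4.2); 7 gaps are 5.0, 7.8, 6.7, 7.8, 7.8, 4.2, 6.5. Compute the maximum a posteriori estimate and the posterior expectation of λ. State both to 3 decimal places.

Σ times = 45.8. Posterior: Gamma(shape = 1.3+7 = 8.3, rate = 4.2+45.8 = 50.0).
Mode = (α−1)/β = 7.3/50.0 = 0.146.
Mean = α/β = 8.3/50.0 = 0.166.
The mean is pulled above the mode by the posterior's right skew.

MAP = 0.146, posterior mean = 0.166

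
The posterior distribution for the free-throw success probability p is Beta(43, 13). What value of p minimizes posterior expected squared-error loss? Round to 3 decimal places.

Mode = (43−1)/(43+13−2) = 42/54 = 0.778.
Mean = 43/(43+13) = 43/56 = 0.768.
Squared-error loss ⇒ the optimal estimator is the posterior mean.

0.768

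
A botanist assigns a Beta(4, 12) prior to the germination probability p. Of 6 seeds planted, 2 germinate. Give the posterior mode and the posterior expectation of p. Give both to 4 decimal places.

Posterior: Beta(4+2, 12+4) = Beta(6, 16).
Mode = (6−1)/(6+16−2) = 5/20 = 0.2500.
Mean = 6/(6+16) = 6/22 = 0.2727.

p_MAP = 0.2500, E[p|data] = 0.2727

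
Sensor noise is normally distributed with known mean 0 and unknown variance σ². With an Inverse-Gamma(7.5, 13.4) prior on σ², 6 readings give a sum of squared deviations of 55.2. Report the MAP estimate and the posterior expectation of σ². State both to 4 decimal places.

Posterior: Inverse-Gamma(shape = 7.5+6/2 = 10.5, scale = 13.4+55.2/2 = 41.0).
Mode = β/(α+1) = 41.0/11.5 = 3.5652.
Mean = β/(α−1) = 41.0/9.5 = 4.3158.

MAP = 3.5652, posterior mean = 4.3158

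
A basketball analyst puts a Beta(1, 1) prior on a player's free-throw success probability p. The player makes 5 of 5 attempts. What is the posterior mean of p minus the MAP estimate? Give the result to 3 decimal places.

Posterior: Beta(1+5, 1+0) = Beta(6, 1).
Since β = 1 ≤ 1 and α > 1, the Beta density is monotone increasing on [0,1]; the mode is at 1.
Mean = 6/(6+1) = 0.857.
Difference = 0.857 − 1.000 = -0.143.
Mode > mean: the posterior has a left tail.

-0.143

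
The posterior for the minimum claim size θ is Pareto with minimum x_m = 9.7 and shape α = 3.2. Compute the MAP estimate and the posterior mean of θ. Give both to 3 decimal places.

MAP = 9.700, posterior mean = 14.109

The Pareto density is strictly decreasing on [x_m, ∞), so the mode is x_m = 9.700.
Mean = α·x_m/(α−1) = 3.2·9.7/2.2 = 14.109.
The posterior is right-skewed, so the mean exceeds the mode.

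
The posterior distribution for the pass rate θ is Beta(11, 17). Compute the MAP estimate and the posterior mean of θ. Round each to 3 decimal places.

Mode = (11−1)/(11+17−2) = 10/26 = 0.385.
Mean = 11/(11+17) = 11/28 = 0.393.
Mean > mode: the posterior has a right tail.

MAP estimate = 0.385, posterior mean = 0.393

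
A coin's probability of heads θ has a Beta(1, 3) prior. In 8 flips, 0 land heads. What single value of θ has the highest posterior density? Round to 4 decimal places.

0.0000

Posterior: Beta(1+0, 3+8) = Beta(1, 11).
Since α = 1 ≤ 1 and β > 1, the Beta density is monotone decreasing on [0,1]; the mode is at 0.
Mean = 1/(1+11) = 0.0833.
This is the posterior mode — the MAP estimate.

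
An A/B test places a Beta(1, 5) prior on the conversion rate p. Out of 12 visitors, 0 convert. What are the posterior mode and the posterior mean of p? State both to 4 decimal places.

Posterior: Beta(1+0, 5+12) = Beta(1, 17).
Since α = 1 ≤ 1 and β > 1, the Beta density is monotone decreasing on [0,1]; the mode is at 0.
Mean = 1/(1+17) = 0.0556.
Mean > mode: the posterior has a right tail.

p_MAP = 0.0000, E[p|data] = 0.0556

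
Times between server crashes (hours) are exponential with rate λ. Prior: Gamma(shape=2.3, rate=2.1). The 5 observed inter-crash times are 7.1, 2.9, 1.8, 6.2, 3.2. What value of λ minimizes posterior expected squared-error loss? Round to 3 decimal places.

0.313

Σ times = 21.2. Posterior: Gamma(shape = 2.3+5 = 7.3, rate = 2.1+21.2 = 23.3).
Mode = (α−1)/β = 6.3/23.3 = 0.270.
Mean = α/β = 7.3/23.3 = 0.313.
Squared-error loss ⇒ the optimal estimator is the posterior mean.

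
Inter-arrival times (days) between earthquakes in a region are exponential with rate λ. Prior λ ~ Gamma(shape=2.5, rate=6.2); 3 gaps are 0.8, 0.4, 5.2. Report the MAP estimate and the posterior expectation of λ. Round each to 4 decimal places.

MAP = 0.3571; posterior mean = 0.4365

Σ times = 6.4. Posterior: Gamma(shape = 2.5+3 = 5.5, rate = 6.2+6.4 = 12.6).
Mode = (α−1)/β = 4.5/12.6 = 0.3571.
Mean = α/β = 5.5/12.6 = 0.4365.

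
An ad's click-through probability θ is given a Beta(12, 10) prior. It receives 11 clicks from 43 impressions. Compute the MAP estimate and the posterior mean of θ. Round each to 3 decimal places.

Posterior: Beta(12+11, 10+32) = Beta(23, 42).
Mode = (23−1)/(23+42−2) = 22/63 = 0.349.
Mean = 23/(23+42) = 23/65 = 0.354.
The mean is pulled above the mode by the posterior's right skew.

MAP: 0.349. Posterior mean: 0.354.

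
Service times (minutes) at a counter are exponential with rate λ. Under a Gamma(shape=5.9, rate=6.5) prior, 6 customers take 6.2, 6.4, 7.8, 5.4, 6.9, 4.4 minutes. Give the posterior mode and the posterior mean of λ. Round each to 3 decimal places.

Σ times = 37.1. Posterior: Gamma(shape = 5.9+6 = 11.9, rate = 6.5+37.1 = 43.6).
Mode = (α−1)/β = 10.9/43.6 = 0.250.
Mean = α/β = 11.9/43.6 = 0.273.

MAP: 0.250. Posterior mean: 0.273.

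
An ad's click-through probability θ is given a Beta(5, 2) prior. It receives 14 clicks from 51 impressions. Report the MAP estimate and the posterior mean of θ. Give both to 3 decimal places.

MAP: 0.321. Posterior mean: 0.328.

Posterior: Beta(5+14, 2+37) = Beta(19, 39).
Mode = (19−1)/(19+39−2) = 18/56 = 0.321.
Mean = 19/(19+39) = 19/58 = 0.328.
The posterior is right-skewed, so the mean exceeds the mode.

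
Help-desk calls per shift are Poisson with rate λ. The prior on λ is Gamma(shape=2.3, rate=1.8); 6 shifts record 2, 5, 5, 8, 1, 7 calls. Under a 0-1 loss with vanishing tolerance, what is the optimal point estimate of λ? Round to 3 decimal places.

Σ counts = 28. Posterior: Gamma(shape = 2.3+28 = 30.3, rate = 1.8+6 = 7.8).
Mode = (α−1)/β = 29.3/7.8 = 3.756.
Mean = α/β = 30.3/7.8 = 3.885.
This is the posterior mode — the MAP estimate.

3.756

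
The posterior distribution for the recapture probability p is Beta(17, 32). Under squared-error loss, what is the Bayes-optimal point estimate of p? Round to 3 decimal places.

Mode = (17−1)/(17+32−2) = 16/47 = 0.340.
Mean = 17/(17+32) = 17/49 = 0.347.
Squared-error loss ⇒ the optimal estimator is the posterior mean.

0.347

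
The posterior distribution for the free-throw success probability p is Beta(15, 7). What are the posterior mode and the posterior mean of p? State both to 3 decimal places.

Mode = (15−1)/(15+7−2) = 14/20 = 0.700.
Mean = 15/(15+7) = 15/22 = 0.682.
The posterior is left-skewed, so the mode exceeds the mean.

MAP = 0.700, posterior mean = 0.682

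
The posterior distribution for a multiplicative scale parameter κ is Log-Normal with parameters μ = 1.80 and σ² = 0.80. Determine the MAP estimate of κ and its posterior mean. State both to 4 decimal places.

MAP: 2.7183. Posterior mean: 9.0250.

Mode = exp(μ − σ²) = exp(1.00) = 2.7183.
Mean = exp(μ + σ²/2) = exp(2.200) = 9.0250.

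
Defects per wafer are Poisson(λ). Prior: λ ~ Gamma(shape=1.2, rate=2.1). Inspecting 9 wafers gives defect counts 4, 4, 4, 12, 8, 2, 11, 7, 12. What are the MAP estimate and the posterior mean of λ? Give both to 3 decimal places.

Σ counts = 64. Posterior: Gamma(shape = 1.2+64 = 65.2, rate = 2.1+9 = 11.1).
Mode = (α−1)/β = 64.2/11.1 = 5.784.
Mean = α/β = 65.2/11.1 = 5.874.
Right-skewed posterior ⇒ mode < mean.

MAP = 5.784; posterior mean = 5.874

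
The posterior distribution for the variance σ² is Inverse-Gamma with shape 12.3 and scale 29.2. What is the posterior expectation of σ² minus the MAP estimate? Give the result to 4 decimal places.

Mode = β/(α+1) = 29.2/13.3 = 2.1955.
Mean = β/(α−1) = 29.2/11.3 = 2.5841.
Difference = 2.5841 − 2.1955 = 0.3886.
The posterior is right-skewed, so the mean exceeds the mode.

0.3886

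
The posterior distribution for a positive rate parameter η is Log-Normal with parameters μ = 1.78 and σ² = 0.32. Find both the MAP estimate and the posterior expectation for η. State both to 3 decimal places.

Mode = exp(μ − σ²) = exp(1.46) = 4.306.
Mean = exp(μ + σ²/2) = exp(1.940) = 6.959.

MAP estimate = 4.306, posterior expectation = 6.959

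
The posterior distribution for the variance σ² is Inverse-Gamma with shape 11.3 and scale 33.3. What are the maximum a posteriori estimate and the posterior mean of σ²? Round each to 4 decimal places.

Mode = β/(α+1) = 33.3/12.3 = 2.7073.
Mean = β/(α−1) = 33.3/10.3 = 3.2330.

MAP = 2.7073; posterior mean = 3.2330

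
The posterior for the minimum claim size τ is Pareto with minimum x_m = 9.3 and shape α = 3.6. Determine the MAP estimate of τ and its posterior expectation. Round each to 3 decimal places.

MAP: 9.300. Posterior mean: 12.877.

The Pareto density is strictly decreasing on [x_m, ∞), so the mode is x_m = 9.300.
Mean = α·x_m/(α−1) = 3.6·9.3/2.6 = 12.877.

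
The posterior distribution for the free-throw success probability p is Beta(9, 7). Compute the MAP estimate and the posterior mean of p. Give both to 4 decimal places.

Mode = (9−1)/(9+7−2) = 8/14 = 0.5714.
Mean = 9/(9+7) = 9/16 = 0.5625.

MAP: 0.5714. Posterior mean: 0.5625.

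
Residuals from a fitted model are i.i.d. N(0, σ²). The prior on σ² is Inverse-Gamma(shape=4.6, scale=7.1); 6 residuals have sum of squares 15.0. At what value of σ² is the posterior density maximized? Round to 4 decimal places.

1.6977

Posterior: Inverse-Gamma(shape = 4.6+6/2 = 7.6, scale = 7.1+15.0/2 = 14.6).
Mode = β/(α+1) = 14.6/8.6 = 1.6977.
Mean = β/(α−1) = 14.6/6.6 = 2.2121.
This is the posterior mode — the MAP estimate.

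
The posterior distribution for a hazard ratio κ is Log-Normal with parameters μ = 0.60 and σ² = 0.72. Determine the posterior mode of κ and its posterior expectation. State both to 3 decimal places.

posterior mode = 0.887, posterior expectation = 2.612

Mode = exp(μ − σ²) = exp(-0.12) = 0.887.
Mean = exp(μ + σ²/2) = exp(0.960) = 2.612.
Mean > mode: the posterior has a right tail.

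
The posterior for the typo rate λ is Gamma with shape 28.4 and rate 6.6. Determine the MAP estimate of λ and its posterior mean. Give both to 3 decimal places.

MAP = 4.152, posterior mean = 4.303

Mode = (α−1)/β = 27.4/6.6 = 4.152.
Mean = α/β = 28.4/6.6 = 4.303.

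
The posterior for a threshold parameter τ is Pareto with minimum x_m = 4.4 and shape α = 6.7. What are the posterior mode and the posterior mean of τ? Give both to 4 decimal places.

The Pareto density is strictly decreasing on [x_m, ∞), so the mode is x_m = 4.4000.
Mean = α·x_m/(α−1) = 6.7·4.4/5.7 = 5.1719.

MAP: 4.4000. Posterior mean: 5.1719.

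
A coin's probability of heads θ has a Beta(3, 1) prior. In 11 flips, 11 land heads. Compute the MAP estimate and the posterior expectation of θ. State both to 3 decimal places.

MAP = 1.000; posterior mean = 0.933

Posterior: Beta(3+11, 1+0) = Beta(14, 1).
Since β = 1 ≤ 1 and α > 1, the Beta density is monotone increasing on [0,1]; the mode is at 1.
Mean = 14/(14+1) = 0.933.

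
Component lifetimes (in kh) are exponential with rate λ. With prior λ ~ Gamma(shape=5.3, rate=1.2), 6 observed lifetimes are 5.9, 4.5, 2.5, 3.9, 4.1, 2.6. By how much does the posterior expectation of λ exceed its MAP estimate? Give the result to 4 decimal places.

0.0405

Σ times = 23.5. Posterior: Gamma(shape = 5.3+6 = 11.3, rate = 1.2+23.5 = 24.7).
Mode = (α−1)/β = 10.3/24.7 = 0.4170.
Mean = α/β = 11.3/24.7 = 0.4575.
Difference = 0.4575 − 0.4170 = 0.0405.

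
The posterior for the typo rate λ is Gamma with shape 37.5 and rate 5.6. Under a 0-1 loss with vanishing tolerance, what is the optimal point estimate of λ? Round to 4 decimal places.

6.5179

Mode = (α−1)/β = 36.5/5.6 = 6.5179.
Mean = α/β = 37.5/5.6 = 6.6964.
This is the posterior mode — the MAP estimate.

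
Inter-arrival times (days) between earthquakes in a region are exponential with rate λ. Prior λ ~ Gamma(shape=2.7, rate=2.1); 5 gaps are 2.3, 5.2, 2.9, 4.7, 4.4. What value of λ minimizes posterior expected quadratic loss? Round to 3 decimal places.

0.356

Σ times = 19.5. Posterior: Gamma(shape = 2.7+5 = 7.7, rate = 2.1+19.5 = 21.6).
Mode = (α−1)/β = 6.7/21.6 = 0.310.
Mean = α/β = 7.7/21.6 = 0.356.
Quadratic loss ⇒ the optimal estimator is the posterior mean.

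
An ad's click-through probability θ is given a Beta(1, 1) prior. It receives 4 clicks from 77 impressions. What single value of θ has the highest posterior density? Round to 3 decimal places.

0.052

Posterior: Beta(1+4, 1+73) = Beta(5, 74).
Mode = (5−1)/(5+74−2) = 4/77 = 0.052.
Mean = 5/(5+74) = 5/79 = 0.063.
This is the posterior mode — the MAP estimate.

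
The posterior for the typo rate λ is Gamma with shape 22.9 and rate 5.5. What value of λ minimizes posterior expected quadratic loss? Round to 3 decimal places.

4.164

Mode = (α−1)/β = 21.9/5.5 = 3.982.
Mean = α/β = 22.9/5.5 = 4.164.
Quadratic loss ⇒ the optimal estimator is the posterior mean.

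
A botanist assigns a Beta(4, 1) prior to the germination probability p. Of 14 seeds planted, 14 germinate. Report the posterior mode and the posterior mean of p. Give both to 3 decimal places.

Posterior: Beta(4+14, 1+0) = Beta(18, 1).
Since β = 1 ≤ 1 and α > 1, the Beta density is monotone increasing on [0,1]; the mode is at 1.
Mean = 18/(18+1) = 0.947.
The mean is pulled below the mode by the posterior's left skew.

MAP = 1.000, posterior mean = 0.947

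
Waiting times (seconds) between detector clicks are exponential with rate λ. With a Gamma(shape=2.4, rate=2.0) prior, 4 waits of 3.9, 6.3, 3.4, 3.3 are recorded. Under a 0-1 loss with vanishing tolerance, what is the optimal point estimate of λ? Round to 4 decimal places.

0.2857

Σ times = 16.9. Posterior: Gamma(shape = 2.4+4 = 6.4, rate = 2.0+16.9 = 18.9).
Mode = (α−1)/β = 5.4/18.9 = 0.2857.
Mean = α/β = 6.4/18.9 = 0.3386.
This is the posterior mode — the MAP estimate.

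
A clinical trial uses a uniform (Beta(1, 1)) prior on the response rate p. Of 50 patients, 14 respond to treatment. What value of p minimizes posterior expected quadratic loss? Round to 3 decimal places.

0.288

Posterior: Beta(1+14, 1+36) = Beta(15, 37).
Mode = (15−1)/(15+37−2) = 14/50 = 0.280.
With a flat prior the MAP equals the MLE, 14/50.
Mean = 15/(15+37) = 15/52 = 0.288.
Quadratic loss ⇒ the optimal estimator is the posterior mean.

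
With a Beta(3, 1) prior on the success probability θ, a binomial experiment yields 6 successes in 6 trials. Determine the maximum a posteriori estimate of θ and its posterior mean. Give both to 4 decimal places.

MAP: 1.0000. Posterior mean: 0.9000.

Posterior: Beta(3+6, 1+0) = Beta(9, 1).
Since β = 1 ≤ 1 and α > 1, the Beta density is monotone increasing on [0,1]; the mode is at 1.
Mean = 9/(9+1) = 0.9000.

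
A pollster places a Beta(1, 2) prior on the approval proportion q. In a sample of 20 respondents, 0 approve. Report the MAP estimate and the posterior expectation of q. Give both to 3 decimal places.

MAP = 0.000; posterior mean = 0.043

Posterior: Beta(1+0, 2+20) = Beta(1, 22).
Since α = 1 ≤ 1 and β > 1, the Beta density is monotone decreasing on [0,1]; the mode is at 0.
Mean = 1/(1+22) = 0.043.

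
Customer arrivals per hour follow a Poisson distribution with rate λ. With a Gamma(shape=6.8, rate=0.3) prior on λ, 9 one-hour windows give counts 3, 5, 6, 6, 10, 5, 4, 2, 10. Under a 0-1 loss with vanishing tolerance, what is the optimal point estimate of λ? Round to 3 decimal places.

6.108

Σ counts = 51. Posterior: Gamma(shape = 6.8+51 = 57.8, rate = 0.3+9 = 9.3).
Mode = (α−1)/β = 56.8/9.3 = 6.108.
Mean = α/β = 57.8/9.3 = 6.215.
This is the posterior mode — the MAP estimate.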